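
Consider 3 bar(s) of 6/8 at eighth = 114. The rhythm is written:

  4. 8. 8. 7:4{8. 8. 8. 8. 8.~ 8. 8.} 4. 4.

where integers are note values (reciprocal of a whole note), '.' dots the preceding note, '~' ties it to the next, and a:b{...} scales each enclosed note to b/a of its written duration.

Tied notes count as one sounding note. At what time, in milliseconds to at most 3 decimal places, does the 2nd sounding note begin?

1. 0.0ms @ 0 + 1578.947ms (3)
2. 1578.947ms @ 3 + 789.474ms (3/2)
3. 2368.421ms @ 9/2 + 789.474ms (3/2)
4. 3157.895ms @ 6 + 451.128ms (6/7)
5. 3609.023ms @ 48/7 + 451.128ms (6/7)
6. 4060.15ms @ 54/7 + 451.128ms (6/7)
7. 4511.278ms @ 60/7 + 451.128ms (6/7)
8. 4962.406ms @ 66/7 + 902.256ms (12/7)
9. 5864.662ms @ 78/7 + 451.128ms (6/7)
10. 6315.789ms @ 12 + 1578.947ms (3)
11. 7894.737ms @ 15 + 1578.947ms (3)

note 2 onset = 3b = 1578.947ms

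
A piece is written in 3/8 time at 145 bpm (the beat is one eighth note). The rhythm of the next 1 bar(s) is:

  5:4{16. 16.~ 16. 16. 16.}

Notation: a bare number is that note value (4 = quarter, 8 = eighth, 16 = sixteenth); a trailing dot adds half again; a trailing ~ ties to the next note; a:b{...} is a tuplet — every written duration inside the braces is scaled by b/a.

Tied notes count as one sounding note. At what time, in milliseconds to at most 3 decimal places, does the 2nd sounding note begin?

note 2 onset = 3/5b = 248.276ms

1. 0.0ms @ 0 + 248.276ms (3/5)
2. 248.276ms @ 3/5 + 496.552ms (6/5)
3. 744.828ms @ 9/5 + 248.276ms (3/5)
4. 993.103ms @ 12/5 + 248.276ms (3/5)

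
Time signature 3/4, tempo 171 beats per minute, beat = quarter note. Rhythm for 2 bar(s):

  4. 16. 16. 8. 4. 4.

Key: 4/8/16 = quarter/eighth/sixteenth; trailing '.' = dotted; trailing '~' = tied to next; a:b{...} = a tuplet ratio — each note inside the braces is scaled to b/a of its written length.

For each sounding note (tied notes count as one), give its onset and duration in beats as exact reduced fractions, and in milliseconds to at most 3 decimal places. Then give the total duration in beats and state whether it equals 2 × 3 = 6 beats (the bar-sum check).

1) 0.0ms=0b +526.316ms=3/2b
2) 526.316ms=3/2b +131.579ms=3/8b
3) 657.895ms=15/8b +131.579ms=3/8b
4) 789.474ms=9/4b +263.158ms=3/4b
5) 1052.632ms=3b +526.316ms=3/2b
6) 1578.947ms=9/2b +526.316ms=3/2b
Σ=6b of 6 (171bpm 3/4) — PASS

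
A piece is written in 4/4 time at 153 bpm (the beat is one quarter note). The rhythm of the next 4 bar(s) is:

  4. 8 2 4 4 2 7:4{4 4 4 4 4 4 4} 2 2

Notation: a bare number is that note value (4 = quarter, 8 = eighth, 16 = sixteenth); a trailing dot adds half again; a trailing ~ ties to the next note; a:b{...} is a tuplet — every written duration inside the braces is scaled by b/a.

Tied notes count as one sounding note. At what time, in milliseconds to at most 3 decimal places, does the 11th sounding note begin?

1. 0.0ms @ 0 + 588.235ms (3/2)
2. 588.235ms @ 3/2 + 196.078ms (1/2)
3. 784.314ms @ 2 + 784.314ms (2)
4. 1568.627ms @ 4 + 392.157ms (1)
5. 1960.784ms @ 5 + 392.157ms (1)
6. 2352.941ms @ 6 + 784.314ms (2)
7. 3137.255ms @ 8 + 224.09ms (4/7)
8. 3361.345ms @ 60/7 + 224.09ms (4/7)
9. 3585.434ms @ 64/7 + 224.09ms (4/7)
10. 3809.524ms @ 68/7 + 224.09ms (4/7)
11. 4033.613ms @ 72/7 + 224.09ms (4/7)
12. 4257.703ms @ 76/7 + 224.09ms (4/7)
13. 4481.793ms @ 80/7 + 224.09ms (4/7)
14. 4705.882ms @ 12 + 784.314ms (2)
15. 5490.196ms @ 14 + 784.314ms (2)

note 11 onset = 72/7b = 4033.613ms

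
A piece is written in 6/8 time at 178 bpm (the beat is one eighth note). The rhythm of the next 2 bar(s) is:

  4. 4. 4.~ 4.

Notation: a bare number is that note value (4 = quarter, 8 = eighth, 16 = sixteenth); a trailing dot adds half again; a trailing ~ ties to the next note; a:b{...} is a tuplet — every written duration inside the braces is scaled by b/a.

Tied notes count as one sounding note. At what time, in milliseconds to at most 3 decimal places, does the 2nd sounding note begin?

note 2 onset = 3b = 1011.236ms

1. 0.0ms @ 0 + 1011.236ms (3)
2. 1011.236ms @ 3 + 1011.236ms (3)
3. 2022.472ms @ 6 + 2022.472ms (6)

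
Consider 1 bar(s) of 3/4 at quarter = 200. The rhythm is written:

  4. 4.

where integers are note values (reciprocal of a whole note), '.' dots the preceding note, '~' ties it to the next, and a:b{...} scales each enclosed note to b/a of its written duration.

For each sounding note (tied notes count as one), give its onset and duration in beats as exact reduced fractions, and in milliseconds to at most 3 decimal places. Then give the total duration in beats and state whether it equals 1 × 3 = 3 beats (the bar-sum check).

1) 0.0ms=0b +450.0ms=3/2b
2) 450.0ms=3/2b +450.0ms=3/2b
Σ=3b of 3 (200bpm 3/4) — PASS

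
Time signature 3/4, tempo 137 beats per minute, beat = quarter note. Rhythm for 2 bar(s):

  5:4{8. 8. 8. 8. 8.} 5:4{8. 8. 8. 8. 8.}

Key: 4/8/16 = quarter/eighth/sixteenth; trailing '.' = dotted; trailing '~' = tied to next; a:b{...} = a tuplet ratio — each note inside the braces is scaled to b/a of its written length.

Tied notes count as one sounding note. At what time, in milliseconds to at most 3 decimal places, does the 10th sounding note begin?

1. 0.0ms @ 0 + 262.774ms (3/5)
2. 262.774ms @ 3/5 + 262.774ms (3/5)
3. 525.547ms @ 6/5 + 262.774ms (3/5)
4. 788.321ms @ 9/5 + 262.774ms (3/5)
5. 1051.095ms @ 12/5 + 262.774ms (3/5)
6. 1313.869ms @ 3 + 262.774ms (3/5)
7. 1576.642ms @ 18/5 + 262.774ms (3/5)
8. 1839.416ms @ 21/5 + 262.774ms (3/5)
9. 2102.19ms @ 24/5 + 262.774ms (3/5)
10. 2364.964ms @ 27/5 + 262.774ms (3/5)

note 10 onset = 27/5b = 2364.964ms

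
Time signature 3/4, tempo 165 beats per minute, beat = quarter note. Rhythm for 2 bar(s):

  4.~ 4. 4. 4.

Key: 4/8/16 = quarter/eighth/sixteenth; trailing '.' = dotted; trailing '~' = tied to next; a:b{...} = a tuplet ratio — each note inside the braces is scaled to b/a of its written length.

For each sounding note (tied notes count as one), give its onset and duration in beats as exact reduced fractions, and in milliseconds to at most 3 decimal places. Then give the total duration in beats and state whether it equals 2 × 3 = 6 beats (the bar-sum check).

1) 0.0ms=0b +1090.909ms=3b
2) 1090.909ms=3b +545.455ms=3/2b
3) 1636.364ms=9/2b +545.455ms=3/2b
Σ=6b of 6 (165bpm 3/4) — PASS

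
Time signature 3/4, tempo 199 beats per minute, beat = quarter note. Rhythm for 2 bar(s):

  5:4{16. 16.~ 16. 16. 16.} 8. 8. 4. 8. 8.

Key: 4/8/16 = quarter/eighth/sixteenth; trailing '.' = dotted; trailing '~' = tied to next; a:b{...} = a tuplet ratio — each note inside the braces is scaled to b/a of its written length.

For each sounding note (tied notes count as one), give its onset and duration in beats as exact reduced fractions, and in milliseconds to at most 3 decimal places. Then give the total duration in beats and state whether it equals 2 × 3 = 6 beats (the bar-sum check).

1) 0.0ms=0b +90.452ms=3/10b
2) 90.452ms=3/10b +180.905ms=3/5b
3) 271.357ms=9/10b +90.452ms=3/10b
4) 361.809ms=6/5b +90.452ms=3/10b
5) 452.261ms=3/2b +226.131ms=3/4b
6) 678.392ms=9/4b +226.131ms=3/4b
7) 904.523ms=3b +452.261ms=3/2b
8) 1356.784ms=9/2b +226.131ms=3/4b
9) 1582.915ms=21/4b +226.131ms=3/4b
Σ=6b of 6 (199bpm 3/4) — PASS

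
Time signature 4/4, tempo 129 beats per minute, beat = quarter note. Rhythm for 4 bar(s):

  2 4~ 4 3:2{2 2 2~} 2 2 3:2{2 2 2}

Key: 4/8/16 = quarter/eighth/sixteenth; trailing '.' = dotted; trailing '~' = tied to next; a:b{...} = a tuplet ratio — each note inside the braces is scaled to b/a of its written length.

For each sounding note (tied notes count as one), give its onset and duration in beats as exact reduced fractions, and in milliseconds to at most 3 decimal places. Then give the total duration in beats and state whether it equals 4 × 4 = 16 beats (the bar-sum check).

1) 0.0ms=0b +930.233ms=2b
2) 930.233ms=2b +930.233ms=2b
3) 1860.465ms=4b +620.155ms=4/3b
4) 2480.62ms=16/3b +620.155ms=4/3b
5) 3100.775ms=20/3b +1550.388ms=10/3b
6) 4651.163ms=10b +930.233ms=2b
7) 5581.395ms=12b +620.155ms=4/3b
8) 6201.55ms=40/3b +620.155ms=4/3b
9) 6821.705ms=44/3b +620.155ms=4/3b
Σ=16b of 16 (129bpm 4/4) — PASS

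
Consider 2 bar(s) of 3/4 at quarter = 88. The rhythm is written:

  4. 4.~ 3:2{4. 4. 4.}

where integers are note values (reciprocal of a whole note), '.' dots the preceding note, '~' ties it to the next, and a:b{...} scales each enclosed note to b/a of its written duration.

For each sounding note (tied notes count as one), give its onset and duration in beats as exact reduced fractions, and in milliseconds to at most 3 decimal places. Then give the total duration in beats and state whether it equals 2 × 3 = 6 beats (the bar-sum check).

1) 0.0ms=0b +1022.727ms=3/2b
2) 1022.727ms=3/2b +1704.545ms=5/2b
3) 2727.273ms=4b +681.818ms=1b
4) 3409.091ms=5b +681.818ms=1b
Σ=6b of 6 (88bpm 3/4) — PASS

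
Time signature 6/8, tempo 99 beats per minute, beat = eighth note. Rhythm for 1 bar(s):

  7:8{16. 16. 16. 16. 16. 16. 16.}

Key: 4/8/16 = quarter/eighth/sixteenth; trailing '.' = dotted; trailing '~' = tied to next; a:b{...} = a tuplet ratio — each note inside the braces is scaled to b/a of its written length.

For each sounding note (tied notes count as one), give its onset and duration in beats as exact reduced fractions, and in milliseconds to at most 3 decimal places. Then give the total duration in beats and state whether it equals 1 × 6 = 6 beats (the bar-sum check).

1) 0.0ms=0b +519.481ms=6/7b
2) 519.481ms=6/7b +519.481ms=6/7b
3) 1038.961ms=12/7b +519.481ms=6/7b
4) 1558.442ms=18/7b +519.481ms=6/7b
5) 2077.922ms=24/7b +519.481ms=6/7b
6) 2597.403ms=30/7b +519.481ms=6/7b
7) 3116.883ms=36/7b +519.481ms=6/7b
Σ=6b of 6 (99bpm 6/8) — PASS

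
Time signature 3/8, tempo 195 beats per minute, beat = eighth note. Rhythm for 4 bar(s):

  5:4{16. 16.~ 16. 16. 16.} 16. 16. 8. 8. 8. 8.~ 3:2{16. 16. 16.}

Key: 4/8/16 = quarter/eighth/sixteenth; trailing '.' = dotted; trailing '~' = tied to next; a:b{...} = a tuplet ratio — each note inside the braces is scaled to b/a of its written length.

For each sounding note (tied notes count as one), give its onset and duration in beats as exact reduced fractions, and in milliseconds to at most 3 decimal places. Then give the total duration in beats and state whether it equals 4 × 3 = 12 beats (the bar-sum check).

1) 0.0ms=0b +184.615ms=3/5b
2) 184.615ms=3/5b +369.231ms=6/5b
3) 553.846ms=9/5b +184.615ms=3/5b
4) 738.462ms=12/5b +184.615ms=3/5b
5) 923.077ms=3b +230.769ms=3/4b
6) 1153.846ms=15/4b +230.769ms=3/4b
7) 1384.615ms=9/2b +461.538ms=3/2b
8) 1846.154ms=6b +461.538ms=3/2b
9) 2307.692ms=15/2b +461.538ms=3/2b
10) 2769.231ms=9b +615.385ms=2b
11) 3384.615ms=11b +153.846ms=1/2b
12) 3538.462ms=23/2b +153.846ms=1/2b
Σ=12b of 12 (195bpm 3/8) — PASS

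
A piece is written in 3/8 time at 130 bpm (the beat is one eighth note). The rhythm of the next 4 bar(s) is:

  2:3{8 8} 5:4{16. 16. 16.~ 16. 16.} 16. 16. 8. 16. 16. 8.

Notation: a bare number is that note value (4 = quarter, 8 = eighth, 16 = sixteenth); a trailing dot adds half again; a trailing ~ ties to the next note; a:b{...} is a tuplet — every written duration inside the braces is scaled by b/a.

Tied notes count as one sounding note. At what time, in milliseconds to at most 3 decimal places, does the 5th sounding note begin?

1. 0.0ms @ 0 + 692.308ms (3/2)
2. 692.308ms @ 3/2 + 692.308ms (3/2)
3. 1384.615ms @ 3 + 276.923ms (3/5)
4. 1661.538ms @ 18/5 + 276.923ms (3/5)
5. 1938.462ms @ 21/5 + 553.846ms (6/5)
6. 2492.308ms @ 27/5 + 276.923ms (3/5)
7. 2769.231ms @ 6 + 346.154ms (3/4)
8. 3115.385ms @ 27/4 + 346.154ms (3/4)
9. 3461.538ms @ 15/2 + 692.308ms (3/2)
10. 4153.846ms @ 9 + 346.154ms (3/4)
11. 4500.0ms @ 39/4 + 346.154ms (3/4)
12. 4846.154ms @ 21/2 + 692.308ms (3/2)

note 5 onset = 21/5b = 1938.462ms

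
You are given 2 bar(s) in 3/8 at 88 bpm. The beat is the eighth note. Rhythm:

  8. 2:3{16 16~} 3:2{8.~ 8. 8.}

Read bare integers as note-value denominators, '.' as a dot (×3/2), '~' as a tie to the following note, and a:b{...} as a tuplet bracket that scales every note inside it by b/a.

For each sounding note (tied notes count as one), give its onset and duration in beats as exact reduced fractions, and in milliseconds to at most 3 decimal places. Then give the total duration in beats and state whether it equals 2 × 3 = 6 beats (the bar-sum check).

1) 0.0ms=0b +1022.727ms=3/2b
2) 1022.727ms=3/2b +511.364ms=3/4b
3) 1534.091ms=9/4b +1875.0ms=11/4b
4) 3409.091ms=5b +681.818ms=1b
Σ=6b of 6 (88bpm 3/8) — PASS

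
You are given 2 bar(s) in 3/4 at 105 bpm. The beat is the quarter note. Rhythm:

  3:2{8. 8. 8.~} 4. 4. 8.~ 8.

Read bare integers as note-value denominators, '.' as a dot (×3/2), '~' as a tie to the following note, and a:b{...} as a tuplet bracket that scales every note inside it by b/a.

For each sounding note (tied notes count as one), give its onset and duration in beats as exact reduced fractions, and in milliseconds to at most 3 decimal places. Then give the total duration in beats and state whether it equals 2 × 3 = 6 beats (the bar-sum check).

1) 0.0ms=0b +285.714ms=1/2b
2) 285.714ms=1/2b +285.714ms=1/2b
3) 571.429ms=1b +1142.857ms=2b
4) 1714.286ms=3b +857.143ms=3/2b
5) 2571.429ms=9/2b +857.143ms=3/2b
Σ=6b of 6 (105bpm 3/4) — PASS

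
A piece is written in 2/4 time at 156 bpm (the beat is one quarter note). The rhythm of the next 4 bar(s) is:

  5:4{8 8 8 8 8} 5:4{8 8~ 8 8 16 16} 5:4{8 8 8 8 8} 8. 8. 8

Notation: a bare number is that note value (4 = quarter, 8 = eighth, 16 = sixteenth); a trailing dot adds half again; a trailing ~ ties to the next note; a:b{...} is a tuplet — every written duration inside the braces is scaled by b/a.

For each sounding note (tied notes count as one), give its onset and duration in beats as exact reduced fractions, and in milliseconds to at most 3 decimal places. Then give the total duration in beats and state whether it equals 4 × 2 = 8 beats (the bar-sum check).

1) 0.0ms=0b +153.846ms=2/5b
2) 153.846ms=2/5b +153.846ms=2/5b
3) 307.692ms=4/5b +153.846ms=2/5b
4) 461.538ms=6/5b +153.846ms=2/5b
5) 615.385ms=8/5b +153.846ms=2/5b
6) 769.231ms=2b +153.846ms=2/5b
7) 923.077ms=12/5b +307.692ms=4/5b
8) 1230.769ms=16/5b +153.846ms=2/5b
9) 1384.615ms=18/5b +76.923ms=1/5b
10) 1461.538ms=19/5b +76.923ms=1/5b
11) 1538.462ms=4b +153.846ms=2/5b
12) 1692.308ms=22/5b +153.846ms=2/5b
13) 1846.154ms=24/5b +153.846ms=2/5b
14) 2000.0ms=26/5b +153.846ms=2/5b
15) 2153.846ms=28/5b +153.846ms=2/5b
16) 2307.692ms=6b +288.462ms=3/4b
17) 2596.154ms=27/4b +288.462ms=3/4b
18) 2884.615ms=15/2b +192.308ms=1/2b
Σ=8b of 8 (156bpm 2/4) — PASS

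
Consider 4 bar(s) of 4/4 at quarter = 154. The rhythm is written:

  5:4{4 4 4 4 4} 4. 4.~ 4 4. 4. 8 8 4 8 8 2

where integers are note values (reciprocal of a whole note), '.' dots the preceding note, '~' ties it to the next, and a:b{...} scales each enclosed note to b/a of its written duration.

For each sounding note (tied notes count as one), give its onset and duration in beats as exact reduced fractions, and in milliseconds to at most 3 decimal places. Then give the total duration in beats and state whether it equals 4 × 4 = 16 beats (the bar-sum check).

1) 0.0ms=0b +311.688ms=4/5b
2) 311.688ms=4/5b +311.688ms=4/5b
3) 623.377ms=8/5b +311.688ms=4/5b
4) 935.065ms=12/5b +311.688ms=4/5b
5) 1246.753ms=16/5b +311.688ms=4/5b
6) 1558.442ms=4b +584.416ms=3/2b
7) 2142.857ms=11/2b +974.026ms=5/2b
8) 3116.883ms=8b +584.416ms=3/2b
9) 3701.299ms=19/2b +584.416ms=3/2b
10) 4285.714ms=11b +194.805ms=1/2b
11) 4480.519ms=23/2b +194.805ms=1/2b
12) 4675.325ms=12b +389.61ms=1b
13) 5064.935ms=13b +194.805ms=1/2b
14) 5259.74ms=27/2b +194.805ms=1/2b
15) 5454.545ms=14b +779.221ms=2b
Σ=16b of 16 (154bpm 4/4) — PASS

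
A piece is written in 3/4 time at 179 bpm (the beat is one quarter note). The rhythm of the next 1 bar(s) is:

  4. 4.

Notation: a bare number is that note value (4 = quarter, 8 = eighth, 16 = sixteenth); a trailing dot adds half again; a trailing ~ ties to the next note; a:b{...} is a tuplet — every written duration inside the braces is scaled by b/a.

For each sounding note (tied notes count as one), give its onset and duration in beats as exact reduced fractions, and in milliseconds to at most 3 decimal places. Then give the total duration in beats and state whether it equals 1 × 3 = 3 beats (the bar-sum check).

1) 0.0ms=0b +502.793ms=3/2b
2) 502.793ms=3/2b +502.793ms=3/2b
Σ=3b of 3 (179bpm 3/4) — PASS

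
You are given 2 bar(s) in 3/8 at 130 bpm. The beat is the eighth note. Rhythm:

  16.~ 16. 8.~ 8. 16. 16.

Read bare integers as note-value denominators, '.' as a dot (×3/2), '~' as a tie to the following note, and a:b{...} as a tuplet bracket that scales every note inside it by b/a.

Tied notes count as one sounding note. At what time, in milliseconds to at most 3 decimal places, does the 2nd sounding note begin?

1. 0.0ms @ 0 + 692.308ms (3/2)
2. 692.308ms @ 3/2 + 1384.615ms (3)
3. 2076.923ms @ 9/2 + 346.154ms (3/4)
4. 2423.077ms @ 21/4 + 346.154ms (3/4)

note 2 onset = 3/2b = 692.308ms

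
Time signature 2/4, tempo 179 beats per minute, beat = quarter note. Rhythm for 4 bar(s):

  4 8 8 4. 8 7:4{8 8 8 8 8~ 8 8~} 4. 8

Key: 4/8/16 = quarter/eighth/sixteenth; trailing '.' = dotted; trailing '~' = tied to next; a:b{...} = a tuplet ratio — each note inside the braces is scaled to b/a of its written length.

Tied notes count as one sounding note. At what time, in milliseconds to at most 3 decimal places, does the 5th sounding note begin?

1. 0.0ms @ 0 + 335.196ms (1)
2. 335.196ms @ 1 + 167.598ms (1/2)
3. 502.793ms @ 3/2 + 167.598ms (1/2)
4. 670.391ms @ 2 + 502.793ms (3/2)
5. 1173.184ms @ 7/2 + 167.598ms (1/2)
6. 1340.782ms @ 4 + 95.77ms (2/7)
7. 1436.552ms @ 30/7 + 95.77ms (2/7)
8. 1532.322ms @ 32/7 + 95.77ms (2/7)
9. 1628.093ms @ 34/7 + 95.77ms (2/7)
10. 1723.863ms @ 36/7 + 191.54ms (4/7)
11. 1915.403ms @ 40/7 + 598.563ms (25/14)
12. 2513.966ms @ 15/2 + 167.598ms (1/2)

note 5 onset = 7/2b = 1173.184ms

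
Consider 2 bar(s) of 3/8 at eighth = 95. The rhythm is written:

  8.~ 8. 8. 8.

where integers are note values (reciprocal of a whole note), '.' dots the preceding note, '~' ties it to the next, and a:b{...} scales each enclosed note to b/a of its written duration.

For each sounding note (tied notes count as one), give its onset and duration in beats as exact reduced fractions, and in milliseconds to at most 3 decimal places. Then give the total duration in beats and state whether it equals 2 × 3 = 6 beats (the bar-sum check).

1) 0.0ms=0b +1894.737ms=3b
2) 1894.737ms=3b +947.368ms=3/2b
3) 2842.105ms=9/2b +947.368ms=3/2b
Σ=6b of 6 (95bpm 3/8) — PASS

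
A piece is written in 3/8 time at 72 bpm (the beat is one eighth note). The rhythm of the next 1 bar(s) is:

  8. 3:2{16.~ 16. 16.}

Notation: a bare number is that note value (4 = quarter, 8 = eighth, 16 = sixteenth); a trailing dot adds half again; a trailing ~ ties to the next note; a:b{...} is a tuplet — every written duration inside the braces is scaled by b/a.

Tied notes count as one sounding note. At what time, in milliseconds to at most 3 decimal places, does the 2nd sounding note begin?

1. 0.0ms @ 0 + 1250.0ms (3/2)
2. 1250.0ms @ 3/2 + 833.333ms (1)
3. 2083.333ms @ 5/2 + 416.667ms (1/2)

note 2 onset = 3/2b = 1250.0ms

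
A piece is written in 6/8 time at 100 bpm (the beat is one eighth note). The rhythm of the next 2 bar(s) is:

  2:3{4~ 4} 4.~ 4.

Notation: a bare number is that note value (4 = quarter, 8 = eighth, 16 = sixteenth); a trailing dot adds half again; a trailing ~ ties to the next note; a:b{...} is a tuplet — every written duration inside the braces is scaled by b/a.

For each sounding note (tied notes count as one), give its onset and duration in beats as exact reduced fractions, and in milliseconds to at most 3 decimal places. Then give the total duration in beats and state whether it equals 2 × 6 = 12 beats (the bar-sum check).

1) 0.0ms=0b +3600.0ms=6b
2) 3600.0ms=6b +3600.0ms=6b
Σ=12b of 12 (100bpm 6/8) — PASS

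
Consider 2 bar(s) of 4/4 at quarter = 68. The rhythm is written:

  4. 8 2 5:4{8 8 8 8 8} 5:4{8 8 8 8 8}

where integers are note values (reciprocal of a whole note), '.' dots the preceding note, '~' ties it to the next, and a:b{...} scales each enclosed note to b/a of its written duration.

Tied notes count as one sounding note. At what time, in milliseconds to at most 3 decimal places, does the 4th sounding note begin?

note 4 onset = 4b = 3529.412ms

1. 0.0ms @ 0 + 1323.529ms (3/2)
2. 1323.529ms @ 3/2 + 441.176ms (1/2)
3. 1764.706ms @ 2 + 1764.706ms (2)
4. 3529.412ms @ 4 + 352.941ms (2/5)
5. 3882.353ms @ 22/5 + 352.941ms (2/5)
6. 4235.294ms @ 24/5 + 352.941ms (2/5)
7. 4588.235ms @ 26/5 + 352.941ms (2/5)
8. 4941.176ms @ 28/5 + 352.941ms (2/5)
9. 5294.118ms @ 6 + 352.941ms (2/5)
10. 5647.059ms @ 32/5 + 352.941ms (2/5)
11. 6000.0ms @ 34/5 + 352.941ms (2/5)
12. 6352.941ms @ 36/5 + 352.941ms (2/5)
13. 6705.882ms @ 38/5 + 352.941ms (2/5)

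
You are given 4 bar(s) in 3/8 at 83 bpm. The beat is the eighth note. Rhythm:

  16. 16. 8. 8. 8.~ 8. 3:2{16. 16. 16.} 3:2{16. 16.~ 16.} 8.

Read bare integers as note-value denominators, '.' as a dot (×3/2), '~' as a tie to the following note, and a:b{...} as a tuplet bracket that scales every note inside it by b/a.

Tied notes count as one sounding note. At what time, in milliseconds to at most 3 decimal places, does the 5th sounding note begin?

note 5 onset = 9/2b = 3253.012ms

1. 0.0ms @ 0 + 542.169ms (3/4)
2. 542.169ms @ 3/4 + 542.169ms (3/4)
3. 1084.337ms @ 3/2 + 1084.337ms (3/2)
4. 2168.675ms @ 3 + 1084.337ms (3/2)
5. 3253.012ms @ 9/2 + 2168.675ms (3)
6. 5421.687ms @ 15/2 + 361.446ms (1/2)
7. 5783.133ms @ 8 + 361.446ms (1/2)
8. 6144.578ms @ 17/2 + 361.446ms (1/2)
9. 6506.024ms @ 9 + 361.446ms (1/2)
10. 6867.47ms @ 19/2 + 722.892ms (1)
11. 7590.361ms @ 21/2 + 1084.337ms (3/2)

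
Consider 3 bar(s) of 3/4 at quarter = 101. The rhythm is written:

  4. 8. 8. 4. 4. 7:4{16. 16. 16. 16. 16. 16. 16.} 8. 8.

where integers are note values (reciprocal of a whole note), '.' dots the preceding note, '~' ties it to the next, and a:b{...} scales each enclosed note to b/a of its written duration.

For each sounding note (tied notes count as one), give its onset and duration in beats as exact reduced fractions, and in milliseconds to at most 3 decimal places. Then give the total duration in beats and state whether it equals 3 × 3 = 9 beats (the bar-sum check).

1) 0.0ms=0b +891.089ms=3/2b
2) 891.089ms=3/2b +445.545ms=3/4b
3) 1336.634ms=9/4b +445.545ms=3/4b
4) 1782.178ms=3b +891.089ms=3/2b
5) 2673.267ms=9/2b +891.089ms=3/2b
6) 3564.356ms=6b +127.298ms=3/14b
7) 3691.655ms=87/14b +127.298ms=3/14b
8) 3818.953ms=45/7b +127.298ms=3/14b
9) 3946.252ms=93/14b +127.298ms=3/14b
10) 4073.55ms=48/7b +127.298ms=3/14b
11) 4200.849ms=99/14b +127.298ms=3/14b
12) 4328.147ms=51/7b +127.298ms=3/14b
13) 4455.446ms=15/2b +445.545ms=3/4b
14) 4900.99ms=33/4b +445.545ms=3/4b
Σ=9b of 9 (101bpm 3/4) — PASS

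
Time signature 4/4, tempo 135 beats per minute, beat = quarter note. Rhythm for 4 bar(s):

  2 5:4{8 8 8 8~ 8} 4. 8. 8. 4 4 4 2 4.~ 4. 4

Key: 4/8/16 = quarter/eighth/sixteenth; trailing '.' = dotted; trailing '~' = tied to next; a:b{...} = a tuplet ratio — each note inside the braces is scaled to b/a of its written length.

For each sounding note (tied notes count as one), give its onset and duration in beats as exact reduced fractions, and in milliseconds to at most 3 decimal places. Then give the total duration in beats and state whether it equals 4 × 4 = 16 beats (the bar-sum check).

1) 0.0ms=0b +888.889ms=2b
2) 888.889ms=2b +177.778ms=2/5b
3) 1066.667ms=12/5b +177.778ms=2/5b
4) 1244.444ms=14/5b +177.778ms=2/5b
5) 1422.222ms=16/5b +355.556ms=4/5b
6) 1777.778ms=4b +666.667ms=3/2b
7) 2444.444ms=11/2b +333.333ms=3/4b
8) 2777.778ms=25/4b +333.333ms=3/4b
9) 3111.111ms=7b +444.444ms=1b
10) 3555.556ms=8b +444.444ms=1b
11) 4000.0ms=9b +444.444ms=1b
12) 4444.444ms=10b +888.889ms=2b
13) 5333.333ms=12b +1333.333ms=3b
14) 6666.667ms=15b +444.444ms=1b
Σ=16b of 16 (135bpm 4/4) — PASS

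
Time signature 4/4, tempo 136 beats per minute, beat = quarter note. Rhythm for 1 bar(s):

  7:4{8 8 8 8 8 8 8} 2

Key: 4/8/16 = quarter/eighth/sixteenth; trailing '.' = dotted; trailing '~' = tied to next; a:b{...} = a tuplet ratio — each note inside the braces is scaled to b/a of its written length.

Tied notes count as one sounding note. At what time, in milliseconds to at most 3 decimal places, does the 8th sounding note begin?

1. 0.0ms @ 0 + 126.05ms (2/7)
2. 126.05ms @ 2/7 + 126.05ms (2/7)
3. 252.101ms @ 4/7 + 126.05ms (2/7)
4. 378.151ms @ 6/7 + 126.05ms (2/7)
5. 504.202ms @ 8/7 + 126.05ms (2/7)
6. 630.252ms @ 10/7 + 126.05ms (2/7)
7. 756.303ms @ 12/7 + 126.05ms (2/7)
8. 882.353ms @ 2 + 882.353ms (2)

note 8 onset = 2b = 882.353ms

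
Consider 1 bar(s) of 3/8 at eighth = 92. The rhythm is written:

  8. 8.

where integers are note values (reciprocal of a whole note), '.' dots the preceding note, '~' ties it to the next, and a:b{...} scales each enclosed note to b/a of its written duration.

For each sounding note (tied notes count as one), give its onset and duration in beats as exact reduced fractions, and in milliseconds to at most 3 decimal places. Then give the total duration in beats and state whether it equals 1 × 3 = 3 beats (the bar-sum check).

1) 0.0ms=0b +978.261ms=3/2b
2) 978.261ms=3/2b +978.261ms=3/2b
Σ=3b of 3 (92bpm 3/8) — PASS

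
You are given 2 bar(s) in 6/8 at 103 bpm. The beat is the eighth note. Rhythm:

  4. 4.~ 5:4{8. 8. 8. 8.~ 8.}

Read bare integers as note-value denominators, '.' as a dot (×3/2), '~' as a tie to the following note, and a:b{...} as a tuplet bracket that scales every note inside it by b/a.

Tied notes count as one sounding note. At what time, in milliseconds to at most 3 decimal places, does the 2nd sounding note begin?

note 2 onset = 3b = 1747.573ms

1. 0.0ms @ 0 + 1747.573ms (3)
2. 1747.573ms @ 3 + 2446.602ms (21/5)
3. 4194.175ms @ 36/5 + 699.029ms (6/5)
4. 4893.204ms @ 42/5 + 699.029ms (6/5)
5. 5592.233ms @ 48/5 + 1398.058ms (12/5)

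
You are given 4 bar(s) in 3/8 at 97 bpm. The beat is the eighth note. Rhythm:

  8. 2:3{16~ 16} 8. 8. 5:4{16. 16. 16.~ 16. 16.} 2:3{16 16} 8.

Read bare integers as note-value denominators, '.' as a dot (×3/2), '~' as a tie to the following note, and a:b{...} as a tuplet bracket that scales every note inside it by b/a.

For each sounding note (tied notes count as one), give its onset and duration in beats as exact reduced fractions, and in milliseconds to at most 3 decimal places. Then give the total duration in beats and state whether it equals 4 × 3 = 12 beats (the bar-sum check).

1) 0.0ms=0b +927.835ms=3/2b
2) 927.835ms=3/2b +927.835ms=3/2b
3) 1855.67ms=3b +927.835ms=3/2b
4) 2783.505ms=9/2b +927.835ms=3/2b
5) 3711.34ms=6b +371.134ms=3/5b
6) 4082.474ms=33/5b +371.134ms=3/5b
7) 4453.608ms=36/5b +742.268ms=6/5b
8) 5195.876ms=42/5b +371.134ms=3/5b
9) 5567.01ms=9b +463.918ms=3/4b
10) 6030.928ms=39/4b +463.918ms=3/4b
11) 6494.845ms=21/2b +927.835ms=3/2b
Σ=12b of 12 (97bpm 3/8) — PASS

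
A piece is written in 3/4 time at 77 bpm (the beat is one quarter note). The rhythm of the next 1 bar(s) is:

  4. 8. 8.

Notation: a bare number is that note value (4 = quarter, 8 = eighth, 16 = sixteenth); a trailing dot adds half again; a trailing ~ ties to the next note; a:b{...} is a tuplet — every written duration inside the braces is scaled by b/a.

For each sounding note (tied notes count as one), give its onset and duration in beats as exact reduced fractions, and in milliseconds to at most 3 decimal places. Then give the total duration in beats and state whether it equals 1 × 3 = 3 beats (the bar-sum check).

1) 0.0ms=0b +1168.831ms=3/2b
2) 1168.831ms=3/2b +584.416ms=3/4b
3) 1753.247ms=9/4b +584.416ms=3/4b
Σ=3b of 3 (77bpm 3/4) — PASS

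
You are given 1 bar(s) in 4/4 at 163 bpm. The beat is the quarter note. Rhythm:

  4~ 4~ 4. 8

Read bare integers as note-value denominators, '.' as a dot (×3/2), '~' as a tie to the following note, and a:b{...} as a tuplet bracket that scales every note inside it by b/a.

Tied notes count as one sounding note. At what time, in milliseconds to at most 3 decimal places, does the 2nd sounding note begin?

1. 0.0ms @ 0 + 1288.344ms (7/2)
2. 1288.344ms @ 7/2 + 184.049ms (1/2)

note 2 onset = 7/2b = 1288.344ms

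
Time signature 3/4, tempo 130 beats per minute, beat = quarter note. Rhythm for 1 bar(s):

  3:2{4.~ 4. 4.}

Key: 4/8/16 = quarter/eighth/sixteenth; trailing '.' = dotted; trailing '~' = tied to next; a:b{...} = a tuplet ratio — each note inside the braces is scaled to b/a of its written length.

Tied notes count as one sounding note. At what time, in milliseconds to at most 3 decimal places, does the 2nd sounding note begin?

note 2 onset = 2b = 923.077ms

1. 0.0ms @ 0 + 923.077ms (2)
2. 923.077ms @ 2 + 461.538ms (1)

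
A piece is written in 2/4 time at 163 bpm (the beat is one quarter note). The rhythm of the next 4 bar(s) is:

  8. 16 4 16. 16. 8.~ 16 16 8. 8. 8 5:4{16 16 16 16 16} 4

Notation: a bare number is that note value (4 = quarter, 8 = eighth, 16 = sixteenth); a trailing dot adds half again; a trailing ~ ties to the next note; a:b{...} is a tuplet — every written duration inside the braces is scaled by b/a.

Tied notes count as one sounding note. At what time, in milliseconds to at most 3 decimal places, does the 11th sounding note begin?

note 11 onset = 6b = 2208.589ms

1. 0.0ms @ 0 + 276.074ms (3/4)
2. 276.074ms @ 3/4 + 92.025ms (1/4)
3. 368.098ms @ 1 + 368.098ms (1)
4. 736.196ms @ 2 + 138.037ms (3/8)
5. 874.233ms @ 19/8 + 138.037ms (3/8)
6. 1012.27ms @ 11/4 + 368.098ms (1)
7. 1380.368ms @ 15/4 + 92.025ms (1/4)
8. 1472.393ms @ 4 + 276.074ms (3/4)
9. 1748.466ms @ 19/4 + 276.074ms (3/4)
10. 2024.54ms @ 11/2 + 184.049ms (1/2)
11. 2208.589ms @ 6 + 73.62ms (1/5)
12. 2282.209ms @ 31/5 + 73.62ms (1/5)
13. 2355.828ms @ 32/5 + 73.62ms (1/5)
14. 2429.448ms @ 33/5 + 73.62ms (1/5)
15. 2503.067ms @ 34/5 + 73.62ms (1/5)
16. 2576.687ms @ 7 + 368.098ms (1)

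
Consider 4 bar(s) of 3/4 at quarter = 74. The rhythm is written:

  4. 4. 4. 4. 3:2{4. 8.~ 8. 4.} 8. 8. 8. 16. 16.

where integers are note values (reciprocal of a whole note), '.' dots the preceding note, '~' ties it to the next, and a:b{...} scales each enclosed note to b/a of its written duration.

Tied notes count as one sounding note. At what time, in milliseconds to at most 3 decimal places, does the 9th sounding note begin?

1. 0.0ms @ 0 + 1216.216ms (3/2)
2. 1216.216ms @ 3/2 + 1216.216ms (3/2)
3. 2432.432ms @ 3 + 1216.216ms (3/2)
4. 3648.649ms @ 9/2 + 1216.216ms (3/2)
5. 4864.865ms @ 6 + 810.811ms (1)
6. 5675.676ms @ 7 + 810.811ms (1)
7. 6486.486ms @ 8 + 810.811ms (1)
8. 7297.297ms @ 9 + 608.108ms (3/4)
9. 7905.405ms @ 39/4 + 608.108ms (3/4)
10. 8513.514ms @ 21/2 + 608.108ms (3/4)
11. 9121.622ms @ 45/4 + 304.054ms (3/8)
12. 9425.676ms @ 93/8 + 304.054ms (3/8)

note 9 onset = 39/4b = 7905.405ms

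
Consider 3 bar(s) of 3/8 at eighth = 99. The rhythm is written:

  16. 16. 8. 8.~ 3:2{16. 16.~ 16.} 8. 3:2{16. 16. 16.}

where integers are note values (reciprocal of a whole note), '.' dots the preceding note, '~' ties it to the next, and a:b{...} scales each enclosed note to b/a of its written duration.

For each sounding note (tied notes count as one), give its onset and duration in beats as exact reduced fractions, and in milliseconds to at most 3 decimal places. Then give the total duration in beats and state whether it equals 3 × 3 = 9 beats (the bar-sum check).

1) 0.0ms=0b +454.545ms=3/4b
2) 454.545ms=3/4b +454.545ms=3/4b
3) 909.091ms=3/2b +909.091ms=3/2b
4) 1818.182ms=3b +1212.121ms=2b
5) 3030.303ms=5b +606.061ms=1b
6) 3636.364ms=6b +909.091ms=3/2b
7) 4545.455ms=15/2b +303.03ms=1/2b
8) 4848.485ms=8b +303.03ms=1/2b
9) 5151.515ms=17/2b +303.03ms=1/2b
Σ=9b of 9 (99bpm 3/8) — PASS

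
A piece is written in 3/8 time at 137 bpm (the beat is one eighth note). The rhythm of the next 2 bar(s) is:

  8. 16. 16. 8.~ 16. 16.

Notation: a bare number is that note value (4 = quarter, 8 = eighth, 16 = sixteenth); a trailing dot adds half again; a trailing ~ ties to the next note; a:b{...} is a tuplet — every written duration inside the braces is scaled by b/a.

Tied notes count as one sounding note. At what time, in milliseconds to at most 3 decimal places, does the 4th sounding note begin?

1. 0.0ms @ 0 + 656.934ms (3/2)
2. 656.934ms @ 3/2 + 328.467ms (3/4)
3. 985.401ms @ 9/4 + 328.467ms (3/4)
4. 1313.869ms @ 3 + 985.401ms (9/4)
5. 2299.27ms @ 21/4 + 328.467ms (3/4)

note 4 onset = 3b = 1313.869ms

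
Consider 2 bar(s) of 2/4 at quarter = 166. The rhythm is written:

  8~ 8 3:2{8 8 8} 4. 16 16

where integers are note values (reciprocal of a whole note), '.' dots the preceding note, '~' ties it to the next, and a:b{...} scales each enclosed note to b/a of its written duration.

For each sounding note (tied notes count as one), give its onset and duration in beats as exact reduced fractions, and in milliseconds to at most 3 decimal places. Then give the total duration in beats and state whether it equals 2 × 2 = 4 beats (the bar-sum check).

1) 0.0ms=0b +361.446ms=1b
2) 361.446ms=1b +120.482ms=1/3b
3) 481.928ms=4/3b +120.482ms=1/3b
4) 602.41ms=5/3b +120.482ms=1/3b
5) 722.892ms=2b +542.169ms=3/2b
6) 1265.06ms=7/2b +90.361ms=1/4b
7) 1355.422ms=15/4b +90.361ms=1/4b
Σ=4b of 4 (166bpm 2/4) — PASS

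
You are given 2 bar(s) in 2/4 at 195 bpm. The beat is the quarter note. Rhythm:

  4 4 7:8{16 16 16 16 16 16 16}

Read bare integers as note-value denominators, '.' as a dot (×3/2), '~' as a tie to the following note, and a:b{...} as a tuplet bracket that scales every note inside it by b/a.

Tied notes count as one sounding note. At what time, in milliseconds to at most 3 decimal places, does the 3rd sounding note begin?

note 3 onset = 2b = 615.385ms

1. 0.0ms @ 0 + 307.692ms (1)
2. 307.692ms @ 1 + 307.692ms (1)
3. 615.385ms @ 2 + 87.912ms (2/7)
4. 703.297ms @ 16/7 + 87.912ms (2/7)
5. 791.209ms @ 18/7 + 87.912ms (2/7)
6. 879.121ms @ 20/7 + 87.912ms (2/7)
7. 967.033ms @ 22/7 + 87.912ms (2/7)
8. 1054.945ms @ 24/7 + 87.912ms (2/7)
9. 1142.857ms @ 26/7 + 87.912ms (2/7)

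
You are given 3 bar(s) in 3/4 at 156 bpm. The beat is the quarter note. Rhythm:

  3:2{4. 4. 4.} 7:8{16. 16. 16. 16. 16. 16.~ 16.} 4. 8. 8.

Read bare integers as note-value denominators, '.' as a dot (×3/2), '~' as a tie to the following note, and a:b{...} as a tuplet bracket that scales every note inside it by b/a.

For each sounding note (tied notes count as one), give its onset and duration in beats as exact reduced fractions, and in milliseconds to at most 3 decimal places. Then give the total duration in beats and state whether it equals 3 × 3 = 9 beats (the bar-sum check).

1) 0.0ms=0b +384.615ms=1b
2) 384.615ms=1b +384.615ms=1b
3) 769.231ms=2b +384.615ms=1b
4) 1153.846ms=3b +164.835ms=3/7b
5) 1318.681ms=24/7b +164.835ms=3/7b
6) 1483.516ms=27/7b +164.835ms=3/7b
7) 1648.352ms=30/7b +164.835ms=3/7b
8) 1813.187ms=33/7b +164.835ms=3/7b
9) 1978.022ms=36/7b +329.67ms=6/7b
10) 2307.692ms=6b +576.923ms=3/2b
11) 2884.615ms=15/2b +288.462ms=3/4b
12) 3173.077ms=33/4b +288.462ms=3/4b
Σ=9b of 9 (156bpm 3/4) — PASS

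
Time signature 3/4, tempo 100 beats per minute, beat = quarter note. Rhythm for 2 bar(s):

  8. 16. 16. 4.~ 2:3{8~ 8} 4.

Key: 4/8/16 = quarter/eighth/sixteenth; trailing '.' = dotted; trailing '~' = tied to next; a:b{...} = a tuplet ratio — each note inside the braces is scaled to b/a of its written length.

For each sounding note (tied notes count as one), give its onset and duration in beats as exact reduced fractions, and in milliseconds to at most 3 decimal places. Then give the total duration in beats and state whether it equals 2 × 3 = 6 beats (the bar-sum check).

1) 0.0ms=0b +450.0ms=3/4b
2) 450.0ms=3/4b +225.0ms=3/8b
3) 675.0ms=9/8b +225.0ms=3/8b
4) 900.0ms=3/2b +1800.0ms=3b
5) 2700.0ms=9/2b +900.0ms=3/2b
Σ=6b of 6 (100bpm 3/4) — PASS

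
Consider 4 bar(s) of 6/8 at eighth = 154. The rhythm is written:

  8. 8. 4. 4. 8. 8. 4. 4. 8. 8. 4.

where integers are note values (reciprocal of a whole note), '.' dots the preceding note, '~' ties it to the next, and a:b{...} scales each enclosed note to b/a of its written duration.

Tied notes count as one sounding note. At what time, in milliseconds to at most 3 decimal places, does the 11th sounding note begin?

1. 0.0ms @ 0 + 584.416ms (3/2)
2. 584.416ms @ 3/2 + 584.416ms (3/2)
3. 1168.831ms @ 3 + 1168.831ms (3)
4. 2337.662ms @ 6 + 1168.831ms (3)
5. 3506.494ms @ 9 + 584.416ms (3/2)
6. 4090.909ms @ 21/2 + 584.416ms (3/2)
7. 4675.325ms @ 12 + 1168.831ms (3)
8. 5844.156ms @ 15 + 1168.831ms (3)
9. 7012.987ms @ 18 + 584.416ms (3/2)
10. 7597.403ms @ 39/2 + 584.416ms (3/2)
11. 8181.818ms @ 21 + 1168.831ms (3)

note 11 onset = 21b = 8181.818ms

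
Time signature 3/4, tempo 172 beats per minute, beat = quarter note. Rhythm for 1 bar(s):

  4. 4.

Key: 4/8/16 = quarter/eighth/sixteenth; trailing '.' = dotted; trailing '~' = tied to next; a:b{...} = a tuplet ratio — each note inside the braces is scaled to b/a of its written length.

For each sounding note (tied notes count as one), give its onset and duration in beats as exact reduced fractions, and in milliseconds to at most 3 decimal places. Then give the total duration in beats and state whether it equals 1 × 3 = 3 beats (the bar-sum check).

1) 0.0ms=0b +523.256ms=3/2b
2) 523.256ms=3/2b +523.256ms=3/2b
Σ=3b of 3 (172bpm 3/4) — PASS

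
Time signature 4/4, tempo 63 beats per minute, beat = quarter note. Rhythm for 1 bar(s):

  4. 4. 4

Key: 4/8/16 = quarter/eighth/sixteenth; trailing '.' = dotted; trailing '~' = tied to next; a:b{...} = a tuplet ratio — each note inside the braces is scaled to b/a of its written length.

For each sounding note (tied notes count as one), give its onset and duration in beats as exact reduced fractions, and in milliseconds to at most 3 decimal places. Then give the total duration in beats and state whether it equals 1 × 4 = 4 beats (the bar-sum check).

1) 0.0ms=0b +1428.571ms=3/2b
2) 1428.571ms=3/2b +1428.571ms=3/2b
3) 2857.143ms=3b +952.381ms=1b
Σ=4b of 4 (63bpm 4/4) — PASS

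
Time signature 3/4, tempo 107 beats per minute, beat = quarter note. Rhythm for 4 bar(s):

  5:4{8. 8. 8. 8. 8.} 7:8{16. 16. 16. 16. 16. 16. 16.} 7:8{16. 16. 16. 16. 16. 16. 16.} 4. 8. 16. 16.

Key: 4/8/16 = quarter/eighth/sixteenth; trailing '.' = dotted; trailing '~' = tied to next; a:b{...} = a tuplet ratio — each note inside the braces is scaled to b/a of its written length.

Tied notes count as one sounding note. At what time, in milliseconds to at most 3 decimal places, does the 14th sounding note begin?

1. 0.0ms @ 0 + 336.449ms (3/5)
2. 336.449ms @ 3/5 + 336.449ms (3/5)
3. 672.897ms @ 6/5 + 336.449ms (3/5)
4. 1009.346ms @ 9/5 + 336.449ms (3/5)
5. 1345.794ms @ 12/5 + 336.449ms (3/5)
6. 1682.243ms @ 3 + 240.32ms (3/7)
7. 1922.563ms @ 24/7 + 240.32ms (3/7)
8. 2162.884ms @ 27/7 + 240.32ms (3/7)
9. 2403.204ms @ 30/7 + 240.32ms (3/7)
10. 2643.525ms @ 33/7 + 240.32ms (3/7)
11. 2883.845ms @ 36/7 + 240.32ms (3/7)
12. 3124.166ms @ 39/7 + 240.32ms (3/7)
13. 3364.486ms @ 6 + 240.32ms (3/7)
14. 3604.806ms @ 45/7 + 240.32ms (3/7)
15. 3845.127ms @ 48/7 + 240.32ms (3/7)
16. 4085.447ms @ 51/7 + 240.32ms (3/7)
17. 4325.768ms @ 54/7 + 240.32ms (3/7)
18. 4566.088ms @ 57/7 + 240.32ms (3/7)
19. 4806.409ms @ 60/7 + 240.32ms (3/7)
20. 5046.729ms @ 9 + 841.121ms (3/2)
21. 5887.85ms @ 21/2 + 420.561ms (3/4)
22. 6308.411ms @ 45/4 + 210.28ms (3/8)
23. 6518.692ms @ 93/8 + 210.28ms (3/8)

note 14 onset = 45/7b = 3604.806ms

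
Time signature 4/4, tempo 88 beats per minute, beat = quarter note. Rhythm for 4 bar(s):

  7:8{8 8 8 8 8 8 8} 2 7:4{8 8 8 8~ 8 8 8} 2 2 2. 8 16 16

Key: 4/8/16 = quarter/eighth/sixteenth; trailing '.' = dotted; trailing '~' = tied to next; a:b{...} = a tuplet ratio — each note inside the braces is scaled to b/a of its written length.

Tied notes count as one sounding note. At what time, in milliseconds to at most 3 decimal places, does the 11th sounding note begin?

note 11 onset = 46/7b = 4480.519ms

1. 0.0ms @ 0 + 389.61ms (4/7)
2. 389.61ms @ 4/7 + 389.61ms (4/7)
3. 779.221ms @ 8/7 + 389.61ms (4/7)
4. 1168.831ms @ 12/7 + 389.61ms (4/7)
5. 1558.442ms @ 16/7 + 389.61ms (4/7)
6. 1948.052ms @ 20/7 + 389.61ms (4/7)
7. 2337.662ms @ 24/7 + 389.61ms (4/7)
8. 2727.273ms @ 4 + 1363.636ms (2)
9. 4090.909ms @ 6 + 194.805ms (2/7)
10. 4285.714ms @ 44/7 + 194.805ms (2/7)
11. 4480.519ms @ 46/7 + 194.805ms (2/7)
12. 4675.325ms @ 48/7 + 389.61ms (4/7)
13. 5064.935ms @ 52/7 + 194.805ms (2/7)
14. 5259.74ms @ 54/7 + 194.805ms (2/7)
15. 5454.545ms @ 8 + 1363.636ms (2)
16. 6818.182ms @ 10 + 1363.636ms (2)
17. 8181.818ms @ 12 + 2045.455ms (3)
18. 10227.273ms @ 15 + 340.909ms (1/2)
19. 10568.182ms @ 31/2 + 170.455ms (1/4)
20. 10738.636ms @ 63/4 + 170.455ms (1/4)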